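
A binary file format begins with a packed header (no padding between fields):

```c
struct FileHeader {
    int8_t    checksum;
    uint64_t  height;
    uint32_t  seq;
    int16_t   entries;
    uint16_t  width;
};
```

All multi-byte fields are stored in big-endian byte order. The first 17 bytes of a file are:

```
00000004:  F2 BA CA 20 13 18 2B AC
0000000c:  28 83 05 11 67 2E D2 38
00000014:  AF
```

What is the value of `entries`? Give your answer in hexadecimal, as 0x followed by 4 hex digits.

`entries` follows `checksum` (1 B), `height` (8 B), `seq` (4 B), so it starts at offset 1 + 8 + 4 = 13 and occupies 2 bytes.
Bytes at offsets 13..14: 2E D2.
Big-endian stores the most-significant byte at the lowest address.
The bytes are already most-significant first: 0x2ED2.

0x2ED2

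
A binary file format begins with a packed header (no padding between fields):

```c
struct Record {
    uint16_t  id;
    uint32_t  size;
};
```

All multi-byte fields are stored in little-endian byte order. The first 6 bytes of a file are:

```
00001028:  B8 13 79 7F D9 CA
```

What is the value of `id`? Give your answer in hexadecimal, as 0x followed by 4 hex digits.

`id` is the first field, at byte offset 0, occupying 2 bytes.
Bytes at offsets 0..1: B8 13.
Little-endian: lowest address holds the least-significant byte.
Reassemble most-significant byte first: 13 B8 → 0x13B8.

0x13B8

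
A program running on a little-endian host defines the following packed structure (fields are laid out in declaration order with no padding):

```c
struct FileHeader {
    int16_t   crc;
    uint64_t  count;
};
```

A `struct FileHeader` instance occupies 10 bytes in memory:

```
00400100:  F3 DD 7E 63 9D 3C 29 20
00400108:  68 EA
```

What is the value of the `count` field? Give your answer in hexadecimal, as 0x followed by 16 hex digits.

0xEA6820293C9D637E

`count` follows `crc` (2 bytes), so it starts at byte offset 2 and occupies 8 bytes.
Bytes at offsets 2..9: 7E 63 9D 3C 29 20 68 EA.
In little-endian order the low byte comes first in memory.
Reassemble most-significant byte first: EA 68 20 29 3C 9D 63 7E → 0xEA6820293C9D637E.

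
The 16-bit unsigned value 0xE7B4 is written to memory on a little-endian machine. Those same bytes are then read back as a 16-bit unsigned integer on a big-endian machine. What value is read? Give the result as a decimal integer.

46311

Stored little-endian, the bytes at ascending addresses are B4 E7.
Read back as big-endian, the last byte is least significant, giving 0xB4E7.
0xB4E7 = 46311.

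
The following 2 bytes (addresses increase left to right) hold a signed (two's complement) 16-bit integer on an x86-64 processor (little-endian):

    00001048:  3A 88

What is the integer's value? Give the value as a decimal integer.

Little-endian: lowest address holds the least-significant byte.
Reassemble most-significant byte first: 88 3A → 0x883A.
Top bit is set, so as a signed 16-bit value this is 0x883A − 2^16 = -30662.

-30662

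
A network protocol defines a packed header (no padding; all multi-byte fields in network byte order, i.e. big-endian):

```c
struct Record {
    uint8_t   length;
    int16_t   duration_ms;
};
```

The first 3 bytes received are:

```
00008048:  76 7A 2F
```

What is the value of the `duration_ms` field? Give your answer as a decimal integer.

31279

`duration_ms` follows `length` (1 byte), so it starts at byte offset 1 and occupies 2 bytes.
Bytes at offsets 1..2: 7A 2F.
In big-endian order the high byte comes first in memory.
The bytes are already most-significant first: 0x7A2F.
0x7A2F = 31279.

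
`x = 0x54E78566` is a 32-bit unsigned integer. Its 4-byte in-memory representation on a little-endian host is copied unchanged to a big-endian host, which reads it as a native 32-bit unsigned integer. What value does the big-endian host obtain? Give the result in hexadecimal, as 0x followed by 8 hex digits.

0x6685E754

Stored little-endian, the bytes at ascending addresses are 66 85 E7 54.
Read back as big-endian, the last byte is least significant, giving 0x6685E754.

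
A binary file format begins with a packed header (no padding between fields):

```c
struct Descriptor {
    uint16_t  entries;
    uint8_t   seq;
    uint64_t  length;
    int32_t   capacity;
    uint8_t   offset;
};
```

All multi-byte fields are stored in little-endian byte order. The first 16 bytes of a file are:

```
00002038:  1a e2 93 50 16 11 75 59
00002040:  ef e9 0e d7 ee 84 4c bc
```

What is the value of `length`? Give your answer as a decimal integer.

1074653153599755856

`length` follows `entries` (2 B), `seq` (1 B), so it starts at offset 2 + 1 = 3 and occupies 8 bytes.
Bytes at offsets 3..10: 50 16 11 75 59 EF E9 0E.
Little-endian: lowest address holds the least-significant byte.
Reassemble most-significant byte first: 0E E9 EF 59 75 11 16 50 → 0x0EE9EF5975111650.
0x0EE9EF5975111650 = 1074653153599755856.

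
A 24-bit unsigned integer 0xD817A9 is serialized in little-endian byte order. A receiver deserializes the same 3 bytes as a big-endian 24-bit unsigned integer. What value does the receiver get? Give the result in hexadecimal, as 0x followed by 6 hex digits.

0xA917D8

Stored little-endian, the bytes at ascending addresses are A9 17 D8.
Read back as big-endian, the last byte is least significant, giving 0xA917D8.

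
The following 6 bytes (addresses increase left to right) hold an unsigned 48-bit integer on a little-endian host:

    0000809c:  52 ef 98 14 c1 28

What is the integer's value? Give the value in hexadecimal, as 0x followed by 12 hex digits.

Little-endian stores the least-significant byte at the lowest address.
Reassemble most-significant byte first: 28 C1 14 98 EF 52 → 0x28C11498EF52.

0x28C11498EF52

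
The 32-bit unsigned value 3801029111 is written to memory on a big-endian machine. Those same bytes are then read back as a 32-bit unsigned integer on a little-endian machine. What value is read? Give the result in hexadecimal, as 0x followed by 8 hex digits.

0xF7198FE2

3801029111 in 32-bit hexadecimal is 0xE28F19F7.
Stored big-endian, the bytes at ascending addresses are E2 8F 19 F7.
Read back as little-endian, the first byte is least significant, giving 0xF7198FE2.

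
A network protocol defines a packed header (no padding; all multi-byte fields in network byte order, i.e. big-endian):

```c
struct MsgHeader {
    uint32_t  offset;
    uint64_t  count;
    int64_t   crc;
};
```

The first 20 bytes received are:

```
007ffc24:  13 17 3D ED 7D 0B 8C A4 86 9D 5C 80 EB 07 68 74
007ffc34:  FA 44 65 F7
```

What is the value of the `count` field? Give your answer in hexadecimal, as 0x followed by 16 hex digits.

`count` follows `offset` (4 bytes), so it starts at byte offset 4 and occupies 8 bytes.
Bytes at offsets 4..11: 7D 0B 8C A4 86 9D 5C 80.
Big-endian: lowest address holds the most-significant byte.
The bytes are already most-significant first: 0x7D0B8CA4869D5C80.

0x7D0B8CA4869D5C80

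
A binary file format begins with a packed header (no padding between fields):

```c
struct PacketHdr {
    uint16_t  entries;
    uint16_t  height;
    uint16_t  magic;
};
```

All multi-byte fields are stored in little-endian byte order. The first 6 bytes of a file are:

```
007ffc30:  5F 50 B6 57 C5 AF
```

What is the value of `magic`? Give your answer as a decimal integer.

`magic` follows `entries` (2 B), `height` (2 B), so it starts at offset 2 + 2 = 4 and occupies 2 bytes.
Bytes at offsets 4..5: C5 AF.
Little-endian: lowest address holds the least-significant byte.
Reassemble most-significant byte first: AF C5 → 0xAFC5.
0xAFC5 = 44997.

44997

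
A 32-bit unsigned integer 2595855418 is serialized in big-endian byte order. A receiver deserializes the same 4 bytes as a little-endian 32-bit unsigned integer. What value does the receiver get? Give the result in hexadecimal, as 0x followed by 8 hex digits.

2595855418 in 32-bit hexadecimal is 0x9AB99C3A.
Stored big-endian, the bytes at ascending addresses are 9A B9 9C 3A.
Read back as little-endian, the first byte is least significant, giving 0x3A9CB99A.

0x3A9CB99A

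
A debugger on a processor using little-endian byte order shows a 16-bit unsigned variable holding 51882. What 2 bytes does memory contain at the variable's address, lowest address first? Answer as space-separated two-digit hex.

AA CA

51882 in hexadecimal, padded to 16 bits, is 0xCAAA.
Split into bytes (most-significant first): CA AA.
Little-endian stores the least-significant byte at the lowest address.
So at ascending addresses the bytes are AA CA.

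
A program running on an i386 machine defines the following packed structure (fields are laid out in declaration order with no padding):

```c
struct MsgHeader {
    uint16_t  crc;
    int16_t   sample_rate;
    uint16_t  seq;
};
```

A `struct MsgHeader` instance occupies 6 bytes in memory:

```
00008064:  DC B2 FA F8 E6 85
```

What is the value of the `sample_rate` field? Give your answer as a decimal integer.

-1798

`sample_rate` follows `crc` (2 bytes), so it starts at byte offset 2 and occupies 2 bytes.
Bytes at offsets 2..3: FA F8.
Little-endian: lowest address holds the least-significant byte.
Reassemble most-significant byte first: F8 FA → 0xF8FA.
Top bit is set, so as a signed 16-bit value this is 0xF8FA − 2^16 = -1798.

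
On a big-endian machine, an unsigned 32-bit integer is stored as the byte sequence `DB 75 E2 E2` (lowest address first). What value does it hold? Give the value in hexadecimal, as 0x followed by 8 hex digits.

Big-endian: lowest address holds the most-significant byte.
The bytes are already most-significant first: 0xDB75E2E2.

0xDB75E2E2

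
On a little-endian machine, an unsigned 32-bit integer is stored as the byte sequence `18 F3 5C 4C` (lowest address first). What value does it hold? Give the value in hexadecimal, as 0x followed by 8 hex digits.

Little-endian stores the least-significant byte at the lowest address.
Reassemble most-significant byte first: 4C 5C F3 18 → 0x4C5CF318.

0x4C5CF318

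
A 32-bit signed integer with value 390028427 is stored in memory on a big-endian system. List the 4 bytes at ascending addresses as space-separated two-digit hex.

17 3F 5C 8B

390028427 in hexadecimal, padded to 32 bits, is 0x173F5C8B.
Split into bytes (most-significant first): 17 3F 5C 8B.
In big-endian order the high byte comes first in memory.
So the memory order matches the most-significant-first order: 17 3F 5C 8B.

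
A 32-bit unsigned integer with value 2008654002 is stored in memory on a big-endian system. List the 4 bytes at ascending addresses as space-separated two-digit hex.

77 B9 A0 B2

2008654002 in hexadecimal, padded to 32 bits, is 0x77B9A0B2.
Split into bytes (most-significant first): 77 B9 A0 B2.
In big-endian order the high byte comes first in memory.
So the memory order matches the most-significant-first order: 77 B9 A0 B2.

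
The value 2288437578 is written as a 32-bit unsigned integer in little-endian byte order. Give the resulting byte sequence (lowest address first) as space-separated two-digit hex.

2288437578 in hexadecimal, padded to 32 bits, is 0x8866C94A.
Split into bytes (most-significant first): 88 66 C9 4A.
Little-endian stores the least-significant byte at the lowest address.
So at ascending addresses the bytes are 4A C9 66 88.

4A C9 66 88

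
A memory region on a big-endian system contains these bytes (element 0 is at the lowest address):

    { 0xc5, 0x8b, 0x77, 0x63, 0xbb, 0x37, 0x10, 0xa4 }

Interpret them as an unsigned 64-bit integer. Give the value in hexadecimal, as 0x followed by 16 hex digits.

0xC58B7763BB3710A4

In big-endian order the high byte comes first in memory.
The bytes are already most-significant first: 0xC58B7763BB3710A4.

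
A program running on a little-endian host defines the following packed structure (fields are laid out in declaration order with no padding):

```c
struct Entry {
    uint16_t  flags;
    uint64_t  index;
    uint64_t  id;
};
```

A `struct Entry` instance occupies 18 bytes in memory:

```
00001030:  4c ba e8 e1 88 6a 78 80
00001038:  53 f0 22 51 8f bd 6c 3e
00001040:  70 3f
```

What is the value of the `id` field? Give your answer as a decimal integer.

`id` follows `flags` (2 B), `index` (8 B), so it starts at offset 2 + 8 = 10 and occupies 8 bytes.
Bytes at offsets 10..17: 22 51 8F BD 6C 3E 70 3F.
In little-endian order the low byte comes first in memory.
Reassemble most-significant byte first: 3F 70 3E 6C BD 8F 51 22 → 0x3F703E6CBD8F5122.
0x3F703E6CBD8F5122 = 4571222258538729762.

4571222258538729762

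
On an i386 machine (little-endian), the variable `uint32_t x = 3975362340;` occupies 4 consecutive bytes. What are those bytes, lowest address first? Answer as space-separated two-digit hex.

3975362340 in hexadecimal, padded to 32 bits, is 0xECF33724.
Split into bytes (most-significant first): EC F3 37 24.
In little-endian order the low byte comes first in memory.
So at ascending addresses the bytes are 24 37 F3 EC.

24 37 F3 EC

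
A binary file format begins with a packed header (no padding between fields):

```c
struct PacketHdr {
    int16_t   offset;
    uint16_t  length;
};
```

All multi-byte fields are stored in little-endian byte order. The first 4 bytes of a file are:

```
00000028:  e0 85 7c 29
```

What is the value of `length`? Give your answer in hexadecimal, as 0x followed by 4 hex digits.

`length` follows `offset` (2 bytes), so it starts at byte offset 2 and occupies 2 bytes.
Bytes at offsets 2..3: 7C 29.
Little-endian stores the least-significant byte at the lowest address.
Reassemble most-significant byte first: 29 7C → 0x297C.

0x297C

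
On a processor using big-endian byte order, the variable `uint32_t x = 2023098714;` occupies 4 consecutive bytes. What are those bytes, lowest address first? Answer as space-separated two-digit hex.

2023098714 in hexadecimal, padded to 32 bits, is 0x7896095A.
Split into bytes (most-significant first): 78 96 09 5A.
Big-endian stores the most-significant byte at the lowest address.
So the memory order matches the most-significant-first order: 78 96 09 5A.

78 96 09 5A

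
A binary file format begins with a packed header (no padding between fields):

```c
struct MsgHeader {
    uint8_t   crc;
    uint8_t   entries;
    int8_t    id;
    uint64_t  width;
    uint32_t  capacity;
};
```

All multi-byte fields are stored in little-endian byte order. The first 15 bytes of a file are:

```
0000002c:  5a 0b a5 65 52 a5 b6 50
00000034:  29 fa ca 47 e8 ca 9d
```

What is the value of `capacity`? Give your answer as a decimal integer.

`capacity` follows `crc` (1 B), `entries` (1 B), `id` (1 B), `width` (8 B), so it starts at offset 1 + 1 + 1 + 8 = 11 and occupies 4 bytes.
Bytes at offsets 11..14: 47 E8 CA 9D.
Little-endian stores the least-significant byte at the lowest address.
Reassemble most-significant byte first: 9D CA E8 47 → 0x9DCAE847.
0x9DCAE847 = 2647320647.

2647320647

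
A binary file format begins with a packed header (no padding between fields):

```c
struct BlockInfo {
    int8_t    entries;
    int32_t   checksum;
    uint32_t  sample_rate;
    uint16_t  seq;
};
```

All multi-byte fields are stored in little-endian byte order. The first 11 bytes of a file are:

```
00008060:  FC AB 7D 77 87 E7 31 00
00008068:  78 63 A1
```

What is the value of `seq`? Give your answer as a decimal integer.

`seq` follows `entries` (1 B), `checksum` (4 B), `sample_rate` (4 B), so it starts at offset 1 + 4 + 4 = 9 and occupies 2 bytes.
Bytes at offsets 9..10: 63 A1.
Little-endian: lowest address holds the least-significant byte.
Reassemble most-significant byte first: A1 63 → 0xA163.
0xA163 = 41315.

41315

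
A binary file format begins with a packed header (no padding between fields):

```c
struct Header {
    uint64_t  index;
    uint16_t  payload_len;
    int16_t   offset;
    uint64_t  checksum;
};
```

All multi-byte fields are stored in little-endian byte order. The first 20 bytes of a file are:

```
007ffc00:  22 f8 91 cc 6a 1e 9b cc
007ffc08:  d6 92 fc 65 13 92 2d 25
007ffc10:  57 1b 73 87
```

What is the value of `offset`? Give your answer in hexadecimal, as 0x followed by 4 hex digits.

`offset` follows `index` (8 B), `payload_len` (2 B), so it starts at offset 8 + 2 = 10 and occupies 2 bytes.
Bytes at offsets 10..11: FC 65.
In little-endian order the low byte comes first in memory.
Reassemble most-significant byte first: 65 FC → 0x65FC.

0x65FC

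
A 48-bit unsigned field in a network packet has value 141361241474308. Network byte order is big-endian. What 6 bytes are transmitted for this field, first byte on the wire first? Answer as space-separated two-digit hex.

141361241474308 in hexadecimal, padded to 48 bits, is 0x80913A954504.
Split into bytes (most-significant first): 80 91 3A 95 45 04.
In big-endian order the high byte comes first in memory.
So the memory order matches the most-significant-first order: 80 91 3A 95 45 04.

80 91 3A 95 45 04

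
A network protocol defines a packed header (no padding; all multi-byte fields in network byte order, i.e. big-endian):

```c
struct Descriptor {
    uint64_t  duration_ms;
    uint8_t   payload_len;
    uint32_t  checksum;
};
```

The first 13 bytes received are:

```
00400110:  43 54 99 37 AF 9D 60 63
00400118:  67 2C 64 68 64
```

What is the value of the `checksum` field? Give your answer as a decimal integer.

744777828

`checksum` follows `duration_ms` (8 B), `payload_len` (1 B), so it starts at offset 8 + 1 = 9 and occupies 4 bytes.
Bytes at offsets 9..12: 2C 64 68 64.
In big-endian order the high byte comes first in memory.
The bytes are already most-significant first: 0x2C646864.
0x2C646864 = 744777828.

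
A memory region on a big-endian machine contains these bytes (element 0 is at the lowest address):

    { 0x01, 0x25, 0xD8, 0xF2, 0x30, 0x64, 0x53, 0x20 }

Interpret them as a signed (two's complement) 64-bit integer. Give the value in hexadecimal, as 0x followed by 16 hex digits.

0x0125D8F230645320

Big-endian stores the most-significant byte at the lowest address.
The bytes are already most-significant first: 0x0125D8F230645320.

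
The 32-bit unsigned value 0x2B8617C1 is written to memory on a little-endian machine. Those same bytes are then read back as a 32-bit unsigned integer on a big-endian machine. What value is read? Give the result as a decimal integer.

Stored little-endian, the bytes at ascending addresses are C1 17 86 2B.
Read back as big-endian, the last byte is least significant, giving 0xC117862B.
0xC117862B = 3239544363.

3239544363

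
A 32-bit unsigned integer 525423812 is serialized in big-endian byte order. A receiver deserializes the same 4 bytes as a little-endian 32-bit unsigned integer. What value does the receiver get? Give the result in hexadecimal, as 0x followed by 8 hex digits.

0xC454511F

525423812 in 32-bit hexadecimal is 0x1F5154C4.
Stored big-endian, the bytes at ascending addresses are 1F 51 54 C4.
Read back as little-endian, the first byte is least significant, giving 0xC454511F.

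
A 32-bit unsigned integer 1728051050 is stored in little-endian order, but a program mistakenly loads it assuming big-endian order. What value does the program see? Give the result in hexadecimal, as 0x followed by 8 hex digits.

1728051050 in 32-bit hexadecimal is 0x66FFF76A.
Stored little-endian, the bytes at ascending addresses are 6A F7 FF 66.
Read back as big-endian, the last byte is least significant, giving 0x6AF7FF66.

0x6AF7FF66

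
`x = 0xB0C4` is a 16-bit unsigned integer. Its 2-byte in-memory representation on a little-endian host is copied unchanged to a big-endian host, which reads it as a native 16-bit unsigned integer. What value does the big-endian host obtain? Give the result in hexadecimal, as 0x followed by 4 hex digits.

Stored little-endian, the bytes at ascending addresses are C4 B0.
Read back as big-endian, the last byte is least significant, giving 0xC4B0.

0xC4B0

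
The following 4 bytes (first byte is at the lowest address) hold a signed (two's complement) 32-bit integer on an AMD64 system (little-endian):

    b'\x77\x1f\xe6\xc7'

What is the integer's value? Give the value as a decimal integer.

Little-endian stores the least-significant byte at the lowest address.
Reassemble most-significant byte first: C7 E6 1F 77 → 0xC7E61F77.
Top bit is set, so as a signed 32-bit value this is 0xC7E61F77 − 2^32 = -941219977.

-941219977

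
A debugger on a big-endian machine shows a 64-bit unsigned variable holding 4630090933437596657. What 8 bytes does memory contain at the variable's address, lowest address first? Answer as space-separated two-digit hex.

4630090933437596657 in hexadecimal, padded to 64 bits, is 0x4041632C354E03F1.
Split into bytes (most-significant first): 40 41 63 2C 35 4E 03 F1.
Big-endian: lowest address holds the most-significant byte.
So the memory order matches the most-significant-first order: 40 41 63 2C 35 4E 03 F1.

40 41 63 2C 35 4E 03 F1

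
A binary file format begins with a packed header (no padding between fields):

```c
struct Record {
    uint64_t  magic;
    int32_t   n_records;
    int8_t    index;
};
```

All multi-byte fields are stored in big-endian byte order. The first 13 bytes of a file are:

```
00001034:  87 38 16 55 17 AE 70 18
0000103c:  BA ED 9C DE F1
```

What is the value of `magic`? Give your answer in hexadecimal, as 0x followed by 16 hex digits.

`magic` is the first field, at byte offset 0, occupying 8 bytes.
Bytes at offsets 0..7: 87 38 16 55 17 AE 70 18.
Big-endian: lowest address holds the most-significant byte.
The bytes are already most-significant first: 0x8738165517AE7018.

0x8738165517AE7018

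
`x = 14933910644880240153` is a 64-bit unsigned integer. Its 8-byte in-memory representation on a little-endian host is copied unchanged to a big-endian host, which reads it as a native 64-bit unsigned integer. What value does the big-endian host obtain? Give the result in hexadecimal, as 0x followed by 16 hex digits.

0x19EE82B79BE83FCF

14933910644880240153 in 64-bit hexadecimal is 0xCF3FE89BB782EE19.
Stored little-endian, the bytes at ascending addresses are 19 EE 82 B7 9B E8 3F CF.
Read back as big-endian, the last byte is least significant, giving 0x19EE82B79BE83FCF.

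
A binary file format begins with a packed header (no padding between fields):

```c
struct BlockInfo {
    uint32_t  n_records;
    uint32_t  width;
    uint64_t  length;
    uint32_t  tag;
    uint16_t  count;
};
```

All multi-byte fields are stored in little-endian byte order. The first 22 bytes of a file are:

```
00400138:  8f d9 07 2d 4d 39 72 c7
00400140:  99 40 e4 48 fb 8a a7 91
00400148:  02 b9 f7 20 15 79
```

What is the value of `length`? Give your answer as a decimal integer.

`length` follows `n_records` (4 B), `width` (4 B), so it starts at offset 4 + 4 = 8 and occupies 8 bytes.
Bytes at offsets 8..15: 99 40 E4 48 FB 8A A7 91.
In little-endian order the low byte comes first in memory.
Reassemble most-significant byte first: 91 A7 8A FB 48 E4 40 99 → 0x91A78AFB48E44099.
0x91A78AFB48E44099 = 10495510268474572953.

10495510268474572953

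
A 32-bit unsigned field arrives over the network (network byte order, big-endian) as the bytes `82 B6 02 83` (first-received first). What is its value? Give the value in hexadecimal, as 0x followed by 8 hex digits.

0x82B60283

In big-endian order the high byte comes first in memory.
The bytes are already most-significant first: 0x82B60283.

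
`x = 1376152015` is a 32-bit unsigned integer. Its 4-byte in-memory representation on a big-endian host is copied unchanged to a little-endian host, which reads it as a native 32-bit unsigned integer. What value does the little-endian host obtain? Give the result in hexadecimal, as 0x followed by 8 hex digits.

1376152015 in 32-bit hexadecimal is 0x520669CF.
Stored big-endian, the bytes at ascending addresses are 52 06 69 CF.
Read back as little-endian, the first byte is least significant, giving 0xCF690652.

0xCF690652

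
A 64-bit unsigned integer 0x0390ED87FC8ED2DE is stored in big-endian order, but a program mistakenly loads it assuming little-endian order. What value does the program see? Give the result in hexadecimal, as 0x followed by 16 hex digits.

Stored big-endian, the bytes at ascending addresses are 03 90 ED 87 FC 8E D2 DE.
Read back as little-endian, the first byte is least significant, giving 0xDED28EFC87ED9003.

0xDED28EFC87ED9003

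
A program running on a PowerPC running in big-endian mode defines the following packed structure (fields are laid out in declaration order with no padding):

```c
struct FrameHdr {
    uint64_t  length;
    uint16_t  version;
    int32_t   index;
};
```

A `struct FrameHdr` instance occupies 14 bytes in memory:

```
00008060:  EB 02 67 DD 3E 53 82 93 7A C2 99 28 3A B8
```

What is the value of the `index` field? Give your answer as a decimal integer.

-1725416776

`index` follows `length` (8 B), `version` (2 B), so it starts at offset 8 + 2 = 10 and occupies 4 bytes.
Bytes at offsets 10..13: 99 28 3A B8.
Big-endian stores the most-significant byte at the lowest address.
The bytes are already most-significant first: 0x99283AB8.
Top bit is set, so as a signed 32-bit value this is 0x99283AB8 − 2^32 = -1725416776.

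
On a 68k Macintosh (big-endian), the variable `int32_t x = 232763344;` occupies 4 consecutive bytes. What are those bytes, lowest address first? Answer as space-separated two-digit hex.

232763344 in hexadecimal, padded to 32 bits, is 0x0DDFAFD0.
Split into bytes (most-significant first): 0D DF AF D0.
Big-endian: lowest address holds the most-significant byte.
So the memory order matches the most-significant-first order: 0D DF AF D0.

0D DF AF D0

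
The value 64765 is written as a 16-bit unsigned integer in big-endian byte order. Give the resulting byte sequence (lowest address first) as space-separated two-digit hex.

FC FD

64765 in hexadecimal, padded to 16 bits, is 0xFCFD.
Split into bytes (most-significant first): FC FD.
Big-endian stores the most-significant byte at the lowest address.
So the memory order matches the most-significant-first order: FC FD.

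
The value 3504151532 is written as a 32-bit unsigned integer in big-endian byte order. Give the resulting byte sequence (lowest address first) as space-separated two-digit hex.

D0 DD 1B EC

3504151532 in hexadecimal, padded to 32 bits, is 0xD0DD1BEC.
Split into bytes (most-significant first): D0 DD 1B EC.
Big-endian: lowest address holds the most-significant byte.
So the memory order matches the most-significant-first order: D0 DD 1B EC.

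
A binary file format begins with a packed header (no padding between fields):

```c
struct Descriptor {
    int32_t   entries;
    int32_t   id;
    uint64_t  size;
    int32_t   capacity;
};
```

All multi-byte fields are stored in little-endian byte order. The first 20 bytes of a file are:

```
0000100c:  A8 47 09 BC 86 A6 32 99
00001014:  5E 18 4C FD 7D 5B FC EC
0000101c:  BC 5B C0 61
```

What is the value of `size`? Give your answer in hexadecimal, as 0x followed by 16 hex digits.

`size` follows `entries` (4 B), `id` (4 B), so it starts at offset 4 + 4 = 8 and occupies 8 bytes.
Bytes at offsets 8..15: 5E 18 4C FD 7D 5B FC EC.
Little-endian: lowest address holds the least-significant byte.
Reassemble most-significant byte first: EC FC 5B 7D FD 4C 18 5E → 0xECFC5B7DFD4C185E.

0xECFC5B7DFD4C185E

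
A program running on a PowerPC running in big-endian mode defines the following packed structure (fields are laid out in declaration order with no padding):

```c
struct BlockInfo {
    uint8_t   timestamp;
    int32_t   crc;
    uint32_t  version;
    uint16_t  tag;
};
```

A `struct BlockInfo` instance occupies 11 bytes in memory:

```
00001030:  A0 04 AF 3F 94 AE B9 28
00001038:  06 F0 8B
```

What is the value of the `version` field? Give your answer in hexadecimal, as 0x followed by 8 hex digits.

0xAEB92806

`version` follows `timestamp` (1 B), `crc` (4 B), so it starts at offset 1 + 4 = 5 and occupies 4 bytes.
Bytes at offsets 5..8: AE B9 28 06.
Big-endian stores the most-significant byte at the lowest address.
The bytes are already most-significant first: 0xAEB92806.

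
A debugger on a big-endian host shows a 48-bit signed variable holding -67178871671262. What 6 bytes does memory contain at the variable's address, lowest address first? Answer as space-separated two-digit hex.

C2 E6 B3 37 B6 22

Two's complement of -67178871671262 in 48 bits: 67178871671262 = 0x3D194CC849DE; invert → 0xC2E6B337B621; add 1 → 0xC2E6B337B622.
Split into bytes (most-significant first): C2 E6 B3 37 B6 22.
Big-endian: lowest address holds the most-significant byte.
So the memory order matches the most-significant-first order: C2 E6 B3 37 B6 22.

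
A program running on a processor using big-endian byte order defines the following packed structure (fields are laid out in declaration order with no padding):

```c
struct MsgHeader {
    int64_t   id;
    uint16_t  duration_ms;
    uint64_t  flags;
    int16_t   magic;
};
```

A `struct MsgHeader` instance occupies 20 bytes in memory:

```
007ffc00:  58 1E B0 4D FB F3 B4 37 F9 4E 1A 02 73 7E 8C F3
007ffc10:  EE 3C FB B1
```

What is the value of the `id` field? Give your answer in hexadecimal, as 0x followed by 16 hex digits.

`id` is the first field, at byte offset 0, occupying 8 bytes.
Bytes at offsets 0..7: 58 1E B0 4D FB F3 B4 37.
Big-endian stores the most-significant byte at the lowest address.
The bytes are already most-significant first: 0x581EB04DFBF3B437.

0x581EB04DFBF3B437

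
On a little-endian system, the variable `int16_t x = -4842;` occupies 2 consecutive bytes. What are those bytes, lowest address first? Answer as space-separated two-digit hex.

16 ED

Two's complement of -4842 in 16 bits: 4842 = 0x12EA; invert → 0xED15; add 1 → 0xED16.
Split into bytes (most-significant first): ED 16.
Little-endian: lowest address holds the least-significant byte.
So at ascending addresses the bytes are 16 ED.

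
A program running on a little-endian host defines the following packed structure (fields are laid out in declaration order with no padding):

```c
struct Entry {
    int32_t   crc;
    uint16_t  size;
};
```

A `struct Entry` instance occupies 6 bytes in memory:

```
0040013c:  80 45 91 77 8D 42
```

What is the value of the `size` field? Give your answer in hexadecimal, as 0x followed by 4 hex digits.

0x428D

`size` follows `crc` (4 bytes), so it starts at byte offset 4 and occupies 2 bytes.
Bytes at offsets 4..5: 8D 42.
Little-endian stores the least-significant byte at the lowest address.
Reassemble most-significant byte first: 42 8D → 0x428D.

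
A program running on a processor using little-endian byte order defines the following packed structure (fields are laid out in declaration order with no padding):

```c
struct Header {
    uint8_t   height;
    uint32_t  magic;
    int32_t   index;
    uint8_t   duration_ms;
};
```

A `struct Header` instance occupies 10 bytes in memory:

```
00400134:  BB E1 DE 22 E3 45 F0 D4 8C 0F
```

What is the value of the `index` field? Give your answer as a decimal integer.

-1932201915

`index` follows `height` (1 B), `magic` (4 B), so it starts at offset 1 + 4 = 5 and occupies 4 bytes.
Bytes at offsets 5..8: 45 F0 D4 8C.
Little-endian stores the least-significant byte at the lowest address.
Reassemble most-significant byte first: 8C D4 F0 45 → 0x8CD4F045.
Top bit is set, so as a signed 32-bit value this is 0x8CD4F045 − 2^32 = -1932201915.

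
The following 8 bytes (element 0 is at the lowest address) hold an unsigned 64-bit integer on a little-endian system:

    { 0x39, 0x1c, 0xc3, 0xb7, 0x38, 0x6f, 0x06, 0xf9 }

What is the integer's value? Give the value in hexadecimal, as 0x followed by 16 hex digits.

0xF9066F38B7C31C39

Little-endian: lowest address holds the least-significant byte.
Reassemble most-significant byte first: F9 06 6F 38 B7 C3 1C 39 → 0xF9066F38B7C31C39.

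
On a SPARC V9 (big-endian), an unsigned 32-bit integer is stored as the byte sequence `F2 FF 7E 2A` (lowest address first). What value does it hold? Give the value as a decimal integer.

Big-endian: lowest address holds the most-significant byte.
The bytes are already most-significant first: 0xF2FF7E2A.
0xF2FF7E2A = 4076830250.

4076830250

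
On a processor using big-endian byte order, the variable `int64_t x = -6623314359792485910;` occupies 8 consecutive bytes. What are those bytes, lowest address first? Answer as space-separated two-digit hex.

A4 15 42 AE 7C D3 39 EA

Two's complement of -6623314359792485910 in 64 bits: 6623314359792485910 = 0x5BEABD51832CC616; invert → 0xA41542AE7CD339E9; add 1 → 0xA41542AE7CD339EA.
Split into bytes (most-significant first): A4 15 42 AE 7C D3 39 EA.
In big-endian order the high byte comes first in memory.
So the memory order matches the most-significant-first order: A4 15 42 AE 7C D3 39 EA.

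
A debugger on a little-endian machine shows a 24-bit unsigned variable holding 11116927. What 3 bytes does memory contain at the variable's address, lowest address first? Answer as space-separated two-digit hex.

11116927 in hexadecimal, padded to 24 bits, is 0xA9A17F.
Split into bytes (most-significant first): A9 A1 7F.
In little-endian order the low byte comes first in memory.
So at ascending addresses the bytes are 7F A1 A9.

7F A1 A9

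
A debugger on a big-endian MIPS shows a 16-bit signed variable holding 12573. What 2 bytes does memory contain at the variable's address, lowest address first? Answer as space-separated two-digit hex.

12573 in hexadecimal, padded to 16 bits, is 0x311D.
Split into bytes (most-significant first): 31 1D.
Big-endian: lowest address holds the most-significant byte.
So the memory order matches the most-significant-first order: 31 1D.

31 1D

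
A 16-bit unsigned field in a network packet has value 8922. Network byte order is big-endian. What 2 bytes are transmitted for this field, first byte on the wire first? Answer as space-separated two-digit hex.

8922 in hexadecimal, padded to 16 bits, is 0x22DA.
Split into bytes (most-significant first): 22 DA.
Big-endian: lowest address holds the most-significant byte.
So the memory order matches the most-significant-first order: 22 DA.

22 DA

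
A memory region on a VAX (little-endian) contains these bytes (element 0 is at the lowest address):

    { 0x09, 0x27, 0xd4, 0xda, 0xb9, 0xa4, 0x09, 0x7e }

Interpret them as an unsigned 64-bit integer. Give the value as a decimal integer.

In little-endian order the low byte comes first in memory.
Reassemble most-significant byte first: 7E 09 A4 B9 DA D4 27 09 → 0x7E09A4B9DAD42709.
0x7E09A4B9DAD42709 = 9081971241716557577.

9081971241716557577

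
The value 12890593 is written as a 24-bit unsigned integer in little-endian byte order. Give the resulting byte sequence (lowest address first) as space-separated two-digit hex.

12890593 in hexadecimal, padded to 24 bits, is 0xC4B1E1.
Split into bytes (most-significant first): C4 B1 E1.
Little-endian stores the least-significant byte at the lowest address.
So at ascending addresses the bytes are E1 B1 C4.

E1 B1 C4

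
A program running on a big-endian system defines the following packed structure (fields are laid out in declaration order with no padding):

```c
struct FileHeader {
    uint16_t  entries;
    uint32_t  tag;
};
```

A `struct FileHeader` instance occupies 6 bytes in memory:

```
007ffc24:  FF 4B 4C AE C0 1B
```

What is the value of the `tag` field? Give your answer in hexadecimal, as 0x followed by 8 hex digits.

`tag` follows `entries` (2 bytes), so it starts at byte offset 2 and occupies 4 bytes.
Bytes at offsets 2..5: 4C AE C0 1B.
Big-endian stores the most-significant byte at the lowest address.
The bytes are already most-significant first: 0x4CAEC01B.

0x4CAEC01B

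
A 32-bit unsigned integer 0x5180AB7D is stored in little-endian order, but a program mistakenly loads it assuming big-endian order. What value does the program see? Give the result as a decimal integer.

2108391505

Stored little-endian, the bytes at ascending addresses are 7D AB 80 51.
Read back as big-endian, the last byte is least significant, giving 0x7DAB8051.
0x7DAB8051 = 2108391505.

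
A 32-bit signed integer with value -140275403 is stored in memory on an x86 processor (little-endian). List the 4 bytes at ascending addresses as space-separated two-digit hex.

35 91 A3 F7

Two's complement of -140275403 in 32 bits: 140275403 = 0x085C6ECB; invert → 0xF7A39134; add 1 → 0xF7A39135.
Split into bytes (most-significant first): F7 A3 91 35.
Little-endian stores the least-significant byte at the lowest address.
So at ascending addresses the bytes are 35 91 A3 F7.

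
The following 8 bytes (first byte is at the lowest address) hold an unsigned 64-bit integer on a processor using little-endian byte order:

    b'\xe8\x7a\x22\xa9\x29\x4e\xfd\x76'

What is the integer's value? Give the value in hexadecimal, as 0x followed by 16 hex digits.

0x76FD4E29A9227AE8

Little-endian: lowest address holds the least-significant byte.
Reassemble most-significant byte first: 76 FD 4E 29 A9 22 7A E8 → 0x76FD4E29A9227AE8.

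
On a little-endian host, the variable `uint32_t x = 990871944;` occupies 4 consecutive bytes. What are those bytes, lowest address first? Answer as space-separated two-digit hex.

990871944 in hexadecimal, padded to 32 bits, is 0x3B0F8188.
Split into bytes (most-significant first): 3B 0F 81 88.
Little-endian: lowest address holds the least-significant byte.
So at ascending addresses the bytes are 88 81 0F 3B.

88 81 0F 3B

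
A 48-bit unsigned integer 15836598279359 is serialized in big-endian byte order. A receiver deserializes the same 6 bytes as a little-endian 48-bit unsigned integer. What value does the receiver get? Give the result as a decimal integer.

210680229553934

15836598279359 in 48-bit hexadecimal is 0x0E673ED09CBF.
Stored big-endian, the bytes at ascending addresses are 0E 67 3E D0 9C BF.
Read back as little-endian, the first byte is least significant, giving 0xBF9CD03E670E.
0xBF9CD03E670E = 210680229553934.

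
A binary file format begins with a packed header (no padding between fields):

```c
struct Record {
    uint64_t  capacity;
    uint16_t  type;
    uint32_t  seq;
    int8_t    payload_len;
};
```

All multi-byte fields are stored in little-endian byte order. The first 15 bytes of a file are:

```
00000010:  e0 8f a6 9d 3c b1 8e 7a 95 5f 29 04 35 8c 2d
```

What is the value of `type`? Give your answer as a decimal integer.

24469

`type` follows `capacity` (8 bytes), so it starts at byte offset 8 and occupies 2 bytes.
Bytes at offsets 8..9: 95 5F.
Little-endian stores the least-significant byte at the lowest address.
Reassemble most-significant byte first: 5F 95 → 0x5F95.
0x5F95 = 24469.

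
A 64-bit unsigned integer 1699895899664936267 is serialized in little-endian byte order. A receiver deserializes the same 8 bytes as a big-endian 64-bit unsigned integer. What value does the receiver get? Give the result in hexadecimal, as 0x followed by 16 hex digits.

1699895899664936267 in 64-bit hexadecimal is 0x17973E5076ABED4B.
Stored little-endian, the bytes at ascending addresses are 4B ED AB 76 50 3E 97 17.
Read back as big-endian, the last byte is least significant, giving 0x4BEDAB76503E9717.

0x4BEDAB76503E9717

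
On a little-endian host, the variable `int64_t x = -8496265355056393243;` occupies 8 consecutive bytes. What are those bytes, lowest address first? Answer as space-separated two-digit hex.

E5 D3 67 BA AC 33 17 8A

Two's complement of -8496265355056393243 in 64 bits: 8496265355056393243 = 0x75E8CC5345982C1B; invert → 0x8A1733ACBA67D3E4; add 1 → 0x8A1733ACBA67D3E5.
Split into bytes (most-significant first): 8A 17 33 AC BA 67 D3 E5.
Little-endian stores the least-significant byte at the lowest address.
So at ascending addresses the bytes are E5 D3 67 BA AC 33 17 8A.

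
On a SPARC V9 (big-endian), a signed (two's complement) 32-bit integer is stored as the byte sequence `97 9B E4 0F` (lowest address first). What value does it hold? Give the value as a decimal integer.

-1751391217

Big-endian stores the most-significant byte at the lowest address.
The bytes are already most-significant first: 0x979BE40F.
Top bit is set, so as a signed 32-bit value this is 0x979BE40F − 2^32 = -1751391217.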